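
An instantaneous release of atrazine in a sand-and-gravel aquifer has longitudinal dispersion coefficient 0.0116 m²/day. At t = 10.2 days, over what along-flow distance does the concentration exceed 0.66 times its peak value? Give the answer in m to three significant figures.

0.887 m

The plume is Gaussian with σ = √(2Dt) = √(2 × 0.0116 × 10.2) = 0.4865 m.
C/C_peak = exp(−Δx²/(2σ²)) = 0.66 ⇒ Δx = σ·√(−2 ln 0.66) = 0.4865 × 0.9116 = 0.4435 m.
Width = 2Δx = 0.887 m.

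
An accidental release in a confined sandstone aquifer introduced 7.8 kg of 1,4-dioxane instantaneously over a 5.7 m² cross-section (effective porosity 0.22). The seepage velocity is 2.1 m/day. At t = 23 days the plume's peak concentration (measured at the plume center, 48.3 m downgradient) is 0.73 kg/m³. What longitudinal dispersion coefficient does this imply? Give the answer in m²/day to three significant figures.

At the plume center C_max = M/(n_e·A·√(4πDt)), so D = M²/(4πt·(n_e·A·C_max)²).
n_e·A·C_max = 0.22 × 5.7 × 0.73 = 0.9154 kg/m.
D = 7.8²/(4π × 23 × 0.9154²) = 0.251 m²/day.

0.251 m²/day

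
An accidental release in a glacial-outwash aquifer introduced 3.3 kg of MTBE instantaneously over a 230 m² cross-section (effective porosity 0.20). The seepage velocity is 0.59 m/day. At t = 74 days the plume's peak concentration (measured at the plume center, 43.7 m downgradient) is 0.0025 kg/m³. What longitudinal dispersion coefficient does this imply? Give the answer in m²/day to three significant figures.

At the plume center C_max = M/(n_e·A·√(4πDt)), so D = M²/(4πt·(n_e·A·C_max)²).
n_e·A·C_max = 0.20 × 230 × 0.0025 = 0.1150 kg/m.
D = 3.3²/(4π × 74 × 0.1150²) = 0.886 m²/day.

0.886 m²/day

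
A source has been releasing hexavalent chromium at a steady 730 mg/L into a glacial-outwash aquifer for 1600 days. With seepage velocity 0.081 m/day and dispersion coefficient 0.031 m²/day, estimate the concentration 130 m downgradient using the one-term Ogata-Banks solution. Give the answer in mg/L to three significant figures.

353 mg/L

For a continuous step input, C/C₀ ≈ ½·erfc((x−vt)/(2√(Dt))).
vt = 0.081 × 1600 = 129.6 m and 2√(Dt) = 2√(0.031 × 1600) = 14.09 m.
Argument (x−vt)/(2√(Dt)) = (130 − 129.6)/14.09 = 0.02839; ½·erfc(0.02839) = 0.4840.
C = 730 × 0.4840 = 353 mg/L.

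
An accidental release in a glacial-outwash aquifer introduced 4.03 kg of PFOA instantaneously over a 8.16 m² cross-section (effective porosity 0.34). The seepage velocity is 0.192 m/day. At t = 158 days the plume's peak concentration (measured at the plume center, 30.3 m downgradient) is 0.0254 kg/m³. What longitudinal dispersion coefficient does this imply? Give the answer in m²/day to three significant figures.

1.65 m²/day

At the plume center C_max = M/(n_e·A·√(4πDt)), so D = M²/(4πt·(n_e·A·C_max)²).
n_e·A·C_max = 0.34 × 8.16 × 0.0254 = 0.07047 kg/m.
D = 4.03²/(4π × 158 × 0.07047²) = 1.65 m²/day.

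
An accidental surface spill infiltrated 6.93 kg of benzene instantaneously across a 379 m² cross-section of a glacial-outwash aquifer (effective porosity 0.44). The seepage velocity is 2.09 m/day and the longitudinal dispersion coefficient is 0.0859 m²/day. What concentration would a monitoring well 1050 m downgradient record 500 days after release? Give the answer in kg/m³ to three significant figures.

For an instantaneous plane source, C(x,t) = M/(n_e·A·√(4πDt)) · exp(−(x−vt)²/(4Dt)), with n_e·A the pore (flow) area.
Plume center vt = 2.09 × 500 = 1045 m, so the well at 1050 m is 5 m downgradient of the peak.
√(4πDt) = 23.23 m, giving peak height M/(n_e·A·√(4πDt)) = 6.93/(0.44 × 379 × 23.23) = 0.001789 kg/m³.
(x−vt)²/(4Dt) = (5)²/(4 × 0.0859 × 500) = 0.1455; exp(−0.1455) = 0.8646.
C = 0.001789 × 0.8646 = 0.00155 kg/m³.

0.00155 kg/m³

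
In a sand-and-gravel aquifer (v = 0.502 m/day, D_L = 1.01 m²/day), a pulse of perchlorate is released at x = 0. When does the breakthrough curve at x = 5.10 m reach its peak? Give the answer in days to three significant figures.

6.91 days

For the 1D instantaneous-source solution, setting ∂C/∂t = 0 at fixed x gives v²t² + 2Dt − x² = 0, so t = (√(D² + v²x²) − D)/v².
√(D² + v²x²) = √(1.01² + 0.502² × 5.10²) = 2.752; v² = 0.252004.
t = (2.752 − 1.01)/0.252004 = 6.91 days (vs. the pure-advection estimate x/v = 10.2 d).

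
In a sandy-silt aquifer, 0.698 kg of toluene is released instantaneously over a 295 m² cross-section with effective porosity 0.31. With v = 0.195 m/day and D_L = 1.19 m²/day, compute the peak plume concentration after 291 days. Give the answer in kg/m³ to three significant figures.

0.000116 kg/m³

The peak of an instantaneous 1D plume sits at x = vt; there the Gaussian factor is 1 and C_max = M/(n_e·A·√(4πDt)), where n_e·A is the pore area the mass is dissolved in.
√(4πDt) = √(4π × 1.19 × 291) = 65.97 m, so C_max = 0.698/(0.31 × 295 × 65.97) = 0.000116 kg/m³.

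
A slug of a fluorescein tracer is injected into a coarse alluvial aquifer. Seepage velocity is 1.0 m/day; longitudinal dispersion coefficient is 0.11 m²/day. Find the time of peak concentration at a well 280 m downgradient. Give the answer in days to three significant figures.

280 days

For the 1D instantaneous-source solution, setting ∂C/∂t = 0 at fixed x gives v²t² + 2Dt − x² = 0, so t = (√(D² + v²x²) − D)/v².
√(D² + v²x²) = √(0.11² + 1.0² × 280²) = 280.0; v² = 1.
t = (280.0 − 0.11)/1 = 280 days (vs. the pure-advection estimate x/v = 280 d).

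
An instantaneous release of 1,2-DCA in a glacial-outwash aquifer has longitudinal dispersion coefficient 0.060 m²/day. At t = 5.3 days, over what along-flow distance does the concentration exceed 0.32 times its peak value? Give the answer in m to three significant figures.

The plume is Gaussian with σ = √(2Dt) = √(2 × 0.060 × 5.3) = 0.7975 m.
C/C_peak = exp(−Δx²/(2σ²)) = 0.32 ⇒ Δx = σ·√(−2 ln 0.32) = 0.7975 × 1.510 = 1.204 m.
Width = 2Δx = 2.41 m.

2.41 m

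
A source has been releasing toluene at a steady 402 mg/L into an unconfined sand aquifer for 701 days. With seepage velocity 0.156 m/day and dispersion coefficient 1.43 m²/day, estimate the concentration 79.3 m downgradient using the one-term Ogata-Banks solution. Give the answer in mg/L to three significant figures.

301 mg/L

For a continuous step input, C/C₀ ≈ ½·erfc((x−vt)/(2√(Dt))).
vt = 0.156 × 701 = 109.356 m and 2√(Dt) = 2√(1.43 × 701) = 63.32 m.
Argument (x−vt)/(2√(Dt)) = (79.3 − 109.356)/63.32 = -0.4747; ½·erfc(-0.4747) = 0.7490.
C = 402 × 0.7490 = 301 mg/L.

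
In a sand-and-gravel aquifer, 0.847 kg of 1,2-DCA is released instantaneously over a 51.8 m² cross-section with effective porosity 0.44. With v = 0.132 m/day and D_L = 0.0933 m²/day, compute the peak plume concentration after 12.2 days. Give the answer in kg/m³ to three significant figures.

The peak of an instantaneous 1D plume sits at x = vt; there the Gaussian factor is 1 and C_max = M/(n_e·A·√(4πDt)), where n_e·A is the pore area the mass is dissolved in.
√(4πDt) = √(4π × 0.0933 × 12.2) = 3.782 m, so C_max = 0.847/(0.44 × 51.8 × 3.782) = 0.00983 kg/m³.

0.00983 kg/m³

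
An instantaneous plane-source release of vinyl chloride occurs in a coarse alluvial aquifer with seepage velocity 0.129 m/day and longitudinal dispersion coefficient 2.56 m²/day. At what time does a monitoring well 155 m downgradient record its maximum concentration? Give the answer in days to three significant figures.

For the 1D instantaneous-source solution, setting ∂C/∂t = 0 at fixed x gives v²t² + 2Dt − x² = 0, so t = (√(D² + v²x²) − D)/v².
√(D² + v²x²) = √(2.56² + 0.129² × 155²) = 20.16; v² = 0.016641.
t = (20.16 − 2.56)/0.016641 = 1060 days (vs. the pure-advection estimate x/v = 1200 d).

1060 days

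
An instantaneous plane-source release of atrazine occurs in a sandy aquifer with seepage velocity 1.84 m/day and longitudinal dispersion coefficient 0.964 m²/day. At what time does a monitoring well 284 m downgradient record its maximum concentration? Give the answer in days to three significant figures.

154 days

For the 1D instantaneous-source solution, setting ∂C/∂t = 0 at fixed x gives v²t² + 2Dt − x² = 0, so t = (√(D² + v²x²) − D)/v².
√(D² + v²x²) = √(0.964² + 1.84² × 284²) = 522.6; v² = 3.3856.
t = (522.6 − 0.964)/3.3856 = 154 days (vs. the pure-advection estimate x/v = 154 d).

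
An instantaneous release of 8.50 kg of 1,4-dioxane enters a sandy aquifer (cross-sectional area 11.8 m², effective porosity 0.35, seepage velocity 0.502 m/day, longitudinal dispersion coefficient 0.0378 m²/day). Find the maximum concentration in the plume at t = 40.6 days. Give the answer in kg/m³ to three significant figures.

0.469 kg/m³

The peak of an instantaneous 1D plume sits at x = vt; there the Gaussian factor is 1 and C_max = M/(n_e·A·√(4πDt)), where n_e·A is the pore area the mass is dissolved in.
√(4πDt) = √(4π × 0.0378 × 40.6) = 4.392 m, so C_max = 8.50/(0.35 × 11.8 × 4.392) = 0.469 kg/m³.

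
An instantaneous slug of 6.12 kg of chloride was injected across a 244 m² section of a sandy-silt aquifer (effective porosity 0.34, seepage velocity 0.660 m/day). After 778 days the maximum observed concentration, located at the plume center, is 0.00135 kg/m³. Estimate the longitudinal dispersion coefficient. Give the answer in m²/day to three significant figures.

At the plume center C_max = M/(n_e·A·√(4πDt)), so D = M²/(4πt·(n_e·A·C_max)²).
n_e·A·C_max = 0.34 × 244 × 0.00135 = 0.1120 kg/m.
D = 6.12²/(4π × 778 × 0.1120²) = 0.305 m²/day.

0.305 m²/day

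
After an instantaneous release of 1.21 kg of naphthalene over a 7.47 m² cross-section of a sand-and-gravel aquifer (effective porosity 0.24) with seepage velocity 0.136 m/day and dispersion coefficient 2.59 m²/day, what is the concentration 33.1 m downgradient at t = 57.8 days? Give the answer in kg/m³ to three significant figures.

0.00537 kg/m³

For an instantaneous plane source, C(x,t) = M/(n_e·A·√(4πDt)) · exp(−(x−vt)²/(4Dt)), with n_e·A the pore (flow) area.
Plume center vt = 0.136 × 57.8 = 7.8608 m, so the well at 33.1 m is 25.2392 m downgradient of the peak.
√(4πDt) = 43.37 m, giving peak height M/(n_e·A·√(4πDt)) = 1.21/(0.24 × 7.47 × 43.37) = 0.01556 kg/m³.
(x−vt)²/(4Dt) = (25.2392)²/(4 × 2.59 × 57.8) = 1.064; exp(−1.064) = 0.3451.
C = 0.01556 × 0.3451 = 0.00537 kg/m³.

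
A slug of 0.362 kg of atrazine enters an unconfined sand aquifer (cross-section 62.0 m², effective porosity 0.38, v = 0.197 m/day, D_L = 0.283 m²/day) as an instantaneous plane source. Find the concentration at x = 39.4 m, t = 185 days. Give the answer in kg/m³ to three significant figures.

For an instantaneous plane source, C(x,t) = M/(n_e·A·√(4πDt)) · exp(−(x−vt)²/(4Dt)), with n_e·A the pore (flow) area.
Plume center vt = 0.197 × 185 = 36.445 m, so the well at 39.4 m is 2.955 m downgradient of the peak.
√(4πDt) = 25.65 m, giving peak height M/(n_e·A·√(4πDt)) = 0.362/(0.38 × 62.0 × 25.65) = 0.0005990 kg/m³.
(x−vt)²/(4Dt) = (2.955)²/(4 × 0.283 × 185) = 0.04170; exp(−0.04170) = 0.9592.
C = 0.0005990 × 0.9592 = 0.000575 kg/m³.

0.000575 kg/m³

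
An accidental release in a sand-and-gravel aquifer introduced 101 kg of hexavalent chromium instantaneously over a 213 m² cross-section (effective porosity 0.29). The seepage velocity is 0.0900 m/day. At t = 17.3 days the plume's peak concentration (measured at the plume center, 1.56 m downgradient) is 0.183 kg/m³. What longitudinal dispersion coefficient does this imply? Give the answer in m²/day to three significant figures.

At the plume center C_max = M/(n_e·A·√(4πDt)), so D = M²/(4πt·(n_e·A·C_max)²).
n_e·A·C_max = 0.29 × 213 × 0.183 = 11.30 kg/m.
D = 101²/(4π × 17.3 × 11.30²) = 0.367 m²/day.

0.367 m²/day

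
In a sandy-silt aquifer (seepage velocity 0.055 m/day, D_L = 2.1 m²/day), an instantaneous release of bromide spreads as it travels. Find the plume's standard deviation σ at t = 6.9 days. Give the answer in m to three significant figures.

5.38 m

Dispersive spreading gives a Gaussian with σ² = 2Dt; advection only shifts the center.
σ = √(2 × 2.1 × 6.9) = 5.38 m.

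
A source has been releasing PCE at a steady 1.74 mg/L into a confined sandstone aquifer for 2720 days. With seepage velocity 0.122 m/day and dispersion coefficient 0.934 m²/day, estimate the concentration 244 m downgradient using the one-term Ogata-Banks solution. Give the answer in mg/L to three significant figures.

1.55 mg/L

For a continuous step input, C/C₀ ≈ ½·erfc((x−vt)/(2√(Dt))).
vt = 0.122 × 2720 = 331.84 m and 2√(Dt) = 2√(0.934 × 2720) = 100.8 m.
Argument (x−vt)/(2√(Dt)) = (244 − 331.84)/100.8 = -0.8714; ½·erfc(-0.8714) = 0.8911.
C = 1.74 × 0.8911 = 1.55 mg/L.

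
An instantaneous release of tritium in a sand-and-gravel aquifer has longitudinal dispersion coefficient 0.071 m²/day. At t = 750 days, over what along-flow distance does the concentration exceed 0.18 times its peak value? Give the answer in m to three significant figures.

The plume is Gaussian with σ = √(2Dt) = √(2 × 0.071 × 750) = 10.32 m.
C/C_peak = exp(−Δx²/(2σ²)) = 0.18 ⇒ Δx = σ·√(−2 ln 0.18) = 10.32 × 1.852 = 19.11 m.
Width = 2Δx = 38.2 m.

38.2 m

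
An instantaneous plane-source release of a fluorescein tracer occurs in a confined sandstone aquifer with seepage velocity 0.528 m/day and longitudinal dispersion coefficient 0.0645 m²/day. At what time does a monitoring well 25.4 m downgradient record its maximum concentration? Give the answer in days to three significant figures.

For the 1D instantaneous-source solution, setting ∂C/∂t = 0 at fixed x gives v²t² + 2Dt − x² = 0, so t = (√(D² + v²x²) − D)/v².
√(D² + v²x²) = √(0.0645² + 0.528² × 25.4²) = 13.41; v² = 0.278784.
t = (13.41 − 0.0645)/0.278784 = 47.9 days (vs. the pure-advection estimate x/v = 48.1 d).

47.9 days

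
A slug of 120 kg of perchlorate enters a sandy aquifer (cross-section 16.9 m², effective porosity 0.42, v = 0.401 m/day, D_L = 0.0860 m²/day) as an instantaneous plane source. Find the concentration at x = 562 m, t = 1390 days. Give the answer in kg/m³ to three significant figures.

For an instantaneous plane source, C(x,t) = M/(n_e·A·√(4πDt)) · exp(−(x−vt)²/(4Dt)), with n_e·A the pore (flow) area.
Plume center vt = 0.401 × 1390 = 557.39 m, so the well at 562 m is 4.61 m downgradient of the peak.
√(4πDt) = 38.76 m, giving peak height M/(n_e·A·√(4πDt)) = 120/(0.42 × 16.9 × 38.76) = 0.4362 kg/m³.
(x−vt)²/(4Dt) = (4.61)²/(4 × 0.0860 × 1390) = 0.04445; exp(−0.04445) = 0.9565.
C = 0.4362 × 0.9565 = 0.417 kg/m³.

0.417 kg/m³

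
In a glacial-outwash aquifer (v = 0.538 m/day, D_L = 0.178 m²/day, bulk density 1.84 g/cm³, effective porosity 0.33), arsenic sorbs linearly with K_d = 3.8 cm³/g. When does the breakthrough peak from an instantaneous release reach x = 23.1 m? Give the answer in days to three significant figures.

Retardation factor R = 1 + ρ_b·K_d/n = 1 + 1.84 × 3.8/0.33 = 22.19.
Sorption retards both mechanisms: v_R = v/R = 0.02425 m/day, D_R = D/R = 0.008022 m²/day.
Peak time from v_R²t² + 2D_R t − x² = 0: t = (√(D_R² + v_R²x²) − D_R)/v_R².
√(D_R² + v_R²x²) = √(0.008022² + 0.02425² × 23.1²) = 0.5602; v_R² = 0.0005881.
t = (0.5602 − 0.008022)/0.0005881 = 939 days.

939 days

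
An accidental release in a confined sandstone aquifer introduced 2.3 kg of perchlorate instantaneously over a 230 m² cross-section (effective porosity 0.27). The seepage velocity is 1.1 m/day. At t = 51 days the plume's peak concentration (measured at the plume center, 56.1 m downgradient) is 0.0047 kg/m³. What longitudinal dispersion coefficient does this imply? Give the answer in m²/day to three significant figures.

At the plume center C_max = M/(n_e·A·√(4πDt)), so D = M²/(4πt·(n_e·A·C_max)²).
n_e·A·C_max = 0.27 × 230 × 0.0047 = 0.2919 kg/m.
D = 2.3²/(4π × 51 × 0.2919²) = 0.0969 m²/day.

0.0969 m²/day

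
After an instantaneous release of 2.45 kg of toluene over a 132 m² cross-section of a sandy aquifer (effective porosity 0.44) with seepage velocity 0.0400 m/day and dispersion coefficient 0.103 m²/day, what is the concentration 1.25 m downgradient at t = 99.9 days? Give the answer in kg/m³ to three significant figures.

For an instantaneous plane source, C(x,t) = M/(n_e·A·√(4πDt)) · exp(−(x−vt)²/(4Dt)), with n_e·A the pore (flow) area.
Plume center vt = 0.0400 × 99.9 = 3.996 m, so the well at 1.25 m is 2.746 m upgradient of the peak.
√(4πDt) = 11.37 m, giving peak height M/(n_e·A·√(4πDt)) = 2.45/(0.44 × 132 × 11.37) = 0.003710 kg/m³.
(x−vt)²/(4Dt) = (-2.746)²/(4 × 0.103 × 99.9) = 0.1832; exp(−0.1832) = 0.8326.
C = 0.003710 × 0.8326 = 0.00309 kg/m³.

0.00309 kg/m³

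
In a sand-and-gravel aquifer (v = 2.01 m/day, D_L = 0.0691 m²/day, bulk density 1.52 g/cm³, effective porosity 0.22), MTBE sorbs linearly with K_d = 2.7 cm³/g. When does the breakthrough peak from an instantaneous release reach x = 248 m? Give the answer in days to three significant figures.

Retardation factor R = 1 + ρ_b·K_d/n = 1 + 1.52 × 2.7/0.22 = 19.65.
Sorption retards both mechanisms: v_R = v/R = 0.1023 m/day, D_R = D/R = 0.003517 m²/day.
Peak time from v_R²t² + 2D_R t − x² = 0: t = (√(D_R² + v_R²x²) − D_R)/v_R².
√(D_R² + v_R²x²) = √(0.003517² + 0.1023² × 248²) = 25.37; v_R² = 0.01047.
t = (25.37 − 0.003517)/0.01047 = 2420 days.

2420 days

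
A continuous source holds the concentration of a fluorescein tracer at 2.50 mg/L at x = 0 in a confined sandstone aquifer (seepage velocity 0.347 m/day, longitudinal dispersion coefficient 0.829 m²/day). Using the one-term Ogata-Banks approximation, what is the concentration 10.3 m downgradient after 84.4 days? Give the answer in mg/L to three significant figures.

For a continuous step input, C/C₀ ≈ ½·erfc((x−vt)/(2√(Dt))).
vt = 0.347 × 84.4 = 29.2868 m and 2√(Dt) = 2√(0.829 × 84.4) = 16.73 m.
Argument (x−vt)/(2√(Dt)) = (10.3 − 29.2868)/16.73 = -1.135; ½·erfc(-1.135) = 0.9458.
C = 2.50 × 0.9458 = 2.36 mg/L.

2.36 mg/L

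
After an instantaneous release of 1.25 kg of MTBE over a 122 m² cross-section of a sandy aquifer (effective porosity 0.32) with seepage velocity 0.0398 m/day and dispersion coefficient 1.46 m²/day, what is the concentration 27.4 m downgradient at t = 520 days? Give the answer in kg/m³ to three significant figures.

0.000323 kg/m³

For an instantaneous plane source, C(x,t) = M/(n_e·A·√(4πDt)) · exp(−(x−vt)²/(4Dt)), with n_e·A the pore (flow) area.
Plume center vt = 0.0398 × 520 = 20.696 m, so the well at 27.4 m is 6.704 m downgradient of the peak.
√(4πDt) = 97.67 m, giving peak height M/(n_e·A·√(4πDt)) = 1.25/(0.32 × 122 × 97.67) = 0.0003278 kg/m³.
(x−vt)²/(4Dt) = (6.704)²/(4 × 1.46 × 520) = 0.01480; exp(−0.01480) = 0.9853.
C = 0.0003278 × 0.9853 = 0.000323 kg/m³.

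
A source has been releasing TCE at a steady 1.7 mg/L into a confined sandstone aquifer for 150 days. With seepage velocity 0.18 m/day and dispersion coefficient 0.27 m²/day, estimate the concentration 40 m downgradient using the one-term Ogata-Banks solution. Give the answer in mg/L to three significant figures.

For a continuous step input, C/C₀ ≈ ½·erfc((x−vt)/(2√(Dt))).
vt = 0.18 × 150 = 27 m and 2√(Dt) = 2√(0.27 × 150) = 12.73 m.
Argument (x−vt)/(2√(Dt)) = (40 − 27)/12.73 = 1.021; ½·erfc(1.021) = 0.07438.
C = 1.7 × 0.07438 = 0.126 mg/L.

0.126 mg/L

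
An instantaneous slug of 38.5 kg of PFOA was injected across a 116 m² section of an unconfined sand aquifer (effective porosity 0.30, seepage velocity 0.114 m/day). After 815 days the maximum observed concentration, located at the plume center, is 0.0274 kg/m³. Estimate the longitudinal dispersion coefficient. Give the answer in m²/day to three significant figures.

0.159 m²/day

At the plume center C_max = M/(n_e·A·√(4πDt)), so D = M²/(4πt·(n_e·A·C_max)²).
n_e·A·C_max = 0.30 × 116 × 0.0274 = 0.9535 kg/m.
D = 38.5²/(4π × 815 × 0.9535²) = 0.159 m²/day.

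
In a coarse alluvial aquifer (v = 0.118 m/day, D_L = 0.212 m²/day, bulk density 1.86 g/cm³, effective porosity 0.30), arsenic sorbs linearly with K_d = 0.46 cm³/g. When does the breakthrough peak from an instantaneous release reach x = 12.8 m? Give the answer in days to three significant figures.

363 days

Retardation factor R = 1 + ρ_b·K_d/n = 1 + 1.86 × 0.46/0.30 = 3.852.
Sorption retards both mechanisms: v_R = v/R = 0.03063 m/day, D_R = D/R = 0.05504 m²/day.
Peak time from v_R²t² + 2D_R t − x² = 0: t = (√(D_R² + v_R²x²) − D_R)/v_R².
√(D_R² + v_R²x²) = √(0.05504² + 0.03063² × 12.8²) = 0.3959; v_R² = 0.0009382.
t = (0.3959 − 0.05504)/0.0009382 = 363 days.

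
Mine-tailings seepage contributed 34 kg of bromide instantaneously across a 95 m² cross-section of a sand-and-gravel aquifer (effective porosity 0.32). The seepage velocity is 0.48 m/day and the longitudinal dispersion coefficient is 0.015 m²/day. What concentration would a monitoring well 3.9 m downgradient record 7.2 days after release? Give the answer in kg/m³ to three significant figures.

For an instantaneous plane source, C(x,t) = M/(n_e·A·√(4πDt)) · exp(−(x−vt)²/(4Dt)), with n_e·A the pore (flow) area.
Plume center vt = 0.48 × 7.2 = 3.456 m, so the well at 3.9 m is 0.444 m downgradient of the peak.
√(4πDt) = 1.165 m, giving peak height M/(n_e·A·√(4πDt)) = 34/(0.32 × 95 × 1.165) = 0.9600 kg/m³.
(x−vt)²/(4Dt) = (0.444)²/(4 × 0.015 × 7.2) = 0.4563; exp(−0.4563) = 0.6336.
C = 0.9600 × 0.6336 = 0.608 kg/m³.

0.608 kg/m³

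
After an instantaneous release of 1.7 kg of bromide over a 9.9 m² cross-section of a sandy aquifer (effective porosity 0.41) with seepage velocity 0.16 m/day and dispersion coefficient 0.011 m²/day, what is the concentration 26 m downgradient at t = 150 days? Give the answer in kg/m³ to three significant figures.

0.0502 kg/m³

For an instantaneous plane source, C(x,t) = M/(n_e·A·√(4πDt)) · exp(−(x−vt)²/(4Dt)), with n_e·A the pore (flow) area.
Plume center vt = 0.16 × 150 = 24 m, so the well at 26 m is 2 m downgradient of the peak.
√(4πDt) = 4.554 m, giving peak height M/(n_e·A·√(4πDt)) = 1.7/(0.41 × 9.9 × 4.554) = 0.09197 kg/m³.
(x−vt)²/(4Dt) = (2)²/(4 × 0.011 × 150) = 0.6061; exp(−0.6061) = 0.5455.
C = 0.09197 × 0.5455 = 0.0502 kg/m³.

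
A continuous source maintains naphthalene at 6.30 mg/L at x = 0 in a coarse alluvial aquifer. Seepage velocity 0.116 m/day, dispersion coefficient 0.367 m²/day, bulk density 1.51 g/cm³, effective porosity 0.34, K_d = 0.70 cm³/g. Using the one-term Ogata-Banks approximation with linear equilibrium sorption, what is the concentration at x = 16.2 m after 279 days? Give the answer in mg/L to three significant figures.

Retardation factor R = 1 + ρ_b·K_d/n = 1 + 1.51 × 0.70/0.34 = 4.109.
Sorption retards both mechanisms: v_R = v/R = 0.02823 m/day, D_R = D/R = 0.08932 m²/day.
v_R·t = 0.02823 × 279 = 7.87617 m; 2√(D_R t) = 9.984 m; argument = (16.2 − 7.87617)/9.984 = 0.8337.
C = C₀ × ½·erfc(0.8337) = 6.30 × 0.1192 = 0.751 mg/L.

0.751 mg/L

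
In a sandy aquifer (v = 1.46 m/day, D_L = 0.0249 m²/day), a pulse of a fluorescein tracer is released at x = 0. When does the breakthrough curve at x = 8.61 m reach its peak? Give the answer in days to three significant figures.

5.89 days

For the 1D instantaneous-source solution, setting ∂C/∂t = 0 at fixed x gives v²t² + 2Dt − x² = 0, so t = (√(D² + v²x²) − D)/v².
√(D² + v²x²) = √(0.0249² + 1.46² × 8.61²) = 12.57; v² = 2.1316.
t = (12.57 − 0.0249)/2.1316 = 5.89 days (vs. the pure-advection estimate x/v = 5.90 d).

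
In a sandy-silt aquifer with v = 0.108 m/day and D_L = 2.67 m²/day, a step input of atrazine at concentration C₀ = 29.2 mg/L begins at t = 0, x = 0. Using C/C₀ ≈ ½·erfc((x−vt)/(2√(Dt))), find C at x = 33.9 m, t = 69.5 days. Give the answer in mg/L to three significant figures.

For a continuous step input, C/C₀ ≈ ½·erfc((x−vt)/(2√(Dt))).
vt = 0.108 × 69.5 = 7.506 m and 2√(Dt) = 2√(2.67 × 69.5) = 27.24 m.
Argument (x−vt)/(2√(Dt)) = (33.9 − 7.506)/27.24 = 0.9689; ½·erfc(0.9689) = 0.08531.
C = 29.2 × 0.08531 = 2.49 mg/L.

2.49 mg/L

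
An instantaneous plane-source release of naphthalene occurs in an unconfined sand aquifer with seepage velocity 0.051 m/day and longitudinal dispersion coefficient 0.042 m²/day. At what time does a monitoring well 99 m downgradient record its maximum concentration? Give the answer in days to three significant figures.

1930 days

For the 1D instantaneous-source solution, setting ∂C/∂t = 0 at fixed x gives v²t² + 2Dt − x² = 0, so t = (√(D² + v²x²) − D)/v².
√(D² + v²x²) = √(0.042² + 0.051² × 99²) = 5.049; v² = 0.002601.
t = (5.049 − 0.042)/0.002601 = 1930 days (vs. the pure-advection estimate x/v = 1940 d).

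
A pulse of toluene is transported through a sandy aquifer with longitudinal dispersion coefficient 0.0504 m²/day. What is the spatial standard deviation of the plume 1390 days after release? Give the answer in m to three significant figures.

11.8 m

Dispersive spreading gives a Gaussian with σ² = 2Dt; advection only shifts the center.
σ = √(2 × 0.0504 × 1390) = 11.8 m.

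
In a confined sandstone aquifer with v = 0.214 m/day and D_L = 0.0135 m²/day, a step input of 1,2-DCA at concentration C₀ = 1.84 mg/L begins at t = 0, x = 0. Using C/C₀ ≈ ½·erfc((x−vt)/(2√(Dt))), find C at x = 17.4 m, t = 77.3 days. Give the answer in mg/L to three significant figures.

For a continuous step input, C/C₀ ≈ ½·erfc((x−vt)/(2√(Dt))).
vt = 0.214 × 77.3 = 16.5422 m and 2√(Dt) = 2√(0.0135 × 77.3) = 2.043 m.
Argument (x−vt)/(2√(Dt)) = (17.4 − 16.5422)/2.043 = 0.4199; ½·erfc(0.4199) = 0.2763.
C = 1.84 × 0.2763 = 0.508 mg/L.

0.508 mg/L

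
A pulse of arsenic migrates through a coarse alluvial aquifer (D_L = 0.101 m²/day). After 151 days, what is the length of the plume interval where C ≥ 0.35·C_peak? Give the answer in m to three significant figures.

16.0 m

The plume is Gaussian with σ = √(2Dt) = √(2 × 0.101 × 151) = 5.523 m.
C/C_peak = exp(−Δx²/(2σ²)) = 0.35 ⇒ Δx = σ·√(−2 ln 0.35) = 5.523 × 1.449 = 8.003 m.
Width = 2Δx = 16.0 m.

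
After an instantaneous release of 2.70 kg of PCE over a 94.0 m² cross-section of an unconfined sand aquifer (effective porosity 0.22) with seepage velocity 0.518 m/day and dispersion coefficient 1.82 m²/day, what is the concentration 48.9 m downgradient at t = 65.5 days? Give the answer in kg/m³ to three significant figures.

0.00211 kg/m³

For an instantaneous plane source, C(x,t) = M/(n_e·A·√(4πDt)) · exp(−(x−vt)²/(4Dt)), with n_e·A the pore (flow) area.
Plume center vt = 0.518 × 65.5 = 33.929 m, so the well at 48.9 m is 14.971 m downgradient of the peak.
√(4πDt) = 38.70 m, giving peak height M/(n_e·A·√(4πDt)) = 2.70/(0.22 × 94.0 × 38.70) = 0.003374 kg/m³.
(x−vt)²/(4Dt) = (14.971)²/(4 × 1.82 × 65.5) = 0.4700; exp(−0.4700) = 0.6250.
C = 0.003374 × 0.6250 = 0.00211 kg/m³.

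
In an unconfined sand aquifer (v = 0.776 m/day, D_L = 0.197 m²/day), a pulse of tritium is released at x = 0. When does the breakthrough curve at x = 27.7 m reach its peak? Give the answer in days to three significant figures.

35.4 days

For the 1D instantaneous-source solution, setting ∂C/∂t = 0 at fixed x gives v²t² + 2Dt − x² = 0, so t = (√(D² + v²x²) − D)/v².
√(D² + v²x²) = √(0.197² + 0.776² × 27.7²) = 21.50; v² = 0.602176.
t = (21.50 − 0.197)/0.602176 = 35.4 days (vs. the pure-advection estimate x/v = 35.7 d).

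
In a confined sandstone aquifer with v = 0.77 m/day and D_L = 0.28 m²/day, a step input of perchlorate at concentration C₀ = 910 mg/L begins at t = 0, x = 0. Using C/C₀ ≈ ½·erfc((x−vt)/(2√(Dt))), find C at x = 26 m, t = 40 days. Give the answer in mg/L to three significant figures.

For a continuous step input, C/C₀ ≈ ½·erfc((x−vt)/(2√(Dt))).
vt = 0.77 × 40 = 30.8 m and 2√(Dt) = 2√(0.28 × 40) = 6.693 m.
Argument (x−vt)/(2√(Dt)) = (26 − 30.8)/6.693 = -0.7172; ½·erfc(-0.7172) = 0.8448.
C = 910 × 0.8448 = 769 mg/L.

769 mg/L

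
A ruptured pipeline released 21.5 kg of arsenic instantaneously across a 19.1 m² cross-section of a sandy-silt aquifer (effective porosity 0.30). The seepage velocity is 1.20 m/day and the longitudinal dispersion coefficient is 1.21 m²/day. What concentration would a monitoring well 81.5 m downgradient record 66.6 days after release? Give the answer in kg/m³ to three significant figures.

For an instantaneous plane source, C(x,t) = M/(n_e·A·√(4πDt)) · exp(−(x−vt)²/(4Dt)), with n_e·A the pore (flow) area.
Plume center vt = 1.20 × 66.6 = 79.92 m, so the well at 81.5 m is 1.58 m downgradient of the peak.
√(4πDt) = 31.82 m, giving peak height M/(n_e·A·√(4πDt)) = 21.5/(0.30 × 19.1 × 31.82) = 0.1179 kg/m³.
(x−vt)²/(4Dt) = (1.58)²/(4 × 1.21 × 66.6) = 0.007745; exp(−0.007745) = 0.9923.
C = 0.1179 × 0.9923 = 0.117 kg/m³.

0.117 kg/m³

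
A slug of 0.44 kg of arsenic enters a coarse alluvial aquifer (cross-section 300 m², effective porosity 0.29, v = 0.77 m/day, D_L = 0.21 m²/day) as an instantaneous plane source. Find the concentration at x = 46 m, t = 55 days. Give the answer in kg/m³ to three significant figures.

0.000315 kg/m³

For an instantaneous plane source, C(x,t) = M/(n_e·A·√(4πDt)) · exp(−(x−vt)²/(4Dt)), with n_e·A the pore (flow) area.
Plume center vt = 0.77 × 55 = 42.35 m, so the well at 46 m is 3.65 m downgradient of the peak.
√(4πDt) = 12.05 m, giving peak height M/(n_e·A·√(4πDt)) = 0.44/(0.29 × 300 × 12.05) = 0.0004197 kg/m³.
(x−vt)²/(4Dt) = (3.65)²/(4 × 0.21 × 55) = 0.2884; exp(−0.2884) = 0.7495.
C = 0.0004197 × 0.7495 = 0.000315 kg/m³.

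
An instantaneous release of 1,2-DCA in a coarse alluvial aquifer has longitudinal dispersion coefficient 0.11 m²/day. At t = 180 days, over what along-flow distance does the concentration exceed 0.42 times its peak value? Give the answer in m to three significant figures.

16.6 m

The plume is Gaussian with σ = √(2Dt) = √(2 × 0.11 × 180) = 6.293 m.
C/C_peak = exp(−Δx²/(2σ²)) = 0.42 ⇒ Δx = σ·√(−2 ln 0.42) = 6.293 × 1.317 = 8.288 m.
Width = 2Δx = 16.6 m.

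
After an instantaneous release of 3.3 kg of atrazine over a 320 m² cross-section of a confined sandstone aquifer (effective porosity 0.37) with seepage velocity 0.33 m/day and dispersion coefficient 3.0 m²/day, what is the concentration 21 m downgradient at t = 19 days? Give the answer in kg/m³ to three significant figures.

0.000402 kg/m³

For an instantaneous plane source, C(x,t) = M/(n_e·A·√(4πDt)) · exp(−(x−vt)²/(4Dt)), with n_e·A the pore (flow) area.
Plume center vt = 0.33 × 19 = 6.27 m, so the well at 21 m is 14.73 m downgradient of the peak.
√(4πDt) = 26.76 m, giving peak height M/(n_e·A·√(4πDt)) = 3.3/(0.37 × 320 × 26.76) = 0.001042 kg/m³.
(x−vt)²/(4Dt) = (14.73)²/(4 × 3.0 × 19) = 0.9516; exp(−0.9516) = 0.3861.
C = 0.001042 × 0.3861 = 0.000402 kg/m³.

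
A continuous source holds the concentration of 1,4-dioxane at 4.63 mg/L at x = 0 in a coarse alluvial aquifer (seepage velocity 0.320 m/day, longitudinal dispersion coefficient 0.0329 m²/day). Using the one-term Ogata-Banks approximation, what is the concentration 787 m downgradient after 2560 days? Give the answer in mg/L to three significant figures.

4.60 mg/L

For a continuous step input, C/C₀ ≈ ½·erfc((x−vt)/(2√(Dt))).
vt = 0.320 × 2560 = 819.2 m and 2√(Dt) = 2√(0.0329 × 2560) = 18.35 m.
Argument (x−vt)/(2√(Dt)) = (787 − 819.2)/18.35 = -1.755; ½·erfc(-1.755) = 0.9935.
C = 4.63 × 0.9935 = 4.60 mg/L.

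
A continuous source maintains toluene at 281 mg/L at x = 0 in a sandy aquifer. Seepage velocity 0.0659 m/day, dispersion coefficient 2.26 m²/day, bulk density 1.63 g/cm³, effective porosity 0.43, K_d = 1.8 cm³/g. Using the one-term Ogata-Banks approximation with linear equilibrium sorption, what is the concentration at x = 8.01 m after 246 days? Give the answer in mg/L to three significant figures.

Retardation factor R = 1 + ρ_b·K_d/n = 1 + 1.63 × 1.8/0.43 = 7.823.
Sorption retards both mechanisms: v_R = v/R = 0.008424 m/day, D_R = D/R = 0.2889 m²/day.
v_R·t = 0.008424 × 246 = 2.072304 m; 2√(D_R t) = 16.86 m; argument = (8.01 − 2.072304)/16.86 = 0.3522.
C = C₀ × ½·erfc(0.3522) = 281 × 0.3092 = 86.9 mg/L.

86.9 mg/L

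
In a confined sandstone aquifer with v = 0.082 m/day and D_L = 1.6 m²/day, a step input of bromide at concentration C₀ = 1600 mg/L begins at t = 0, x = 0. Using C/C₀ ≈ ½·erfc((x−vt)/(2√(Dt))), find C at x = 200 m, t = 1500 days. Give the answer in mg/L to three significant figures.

213 mg/L

For a continuous step input, C/C₀ ≈ ½·erfc((x−vt)/(2√(Dt))).
vt = 0.082 × 1500 = 123 m and 2√(Dt) = 2√(1.6 × 1500) = 97.98 m.
Argument (x−vt)/(2√(Dt)) = (200 − 123)/97.98 = 0.7859; ½·erfc(0.7859) = 0.1332.
C = 1600 × 0.1332 = 213 mg/L.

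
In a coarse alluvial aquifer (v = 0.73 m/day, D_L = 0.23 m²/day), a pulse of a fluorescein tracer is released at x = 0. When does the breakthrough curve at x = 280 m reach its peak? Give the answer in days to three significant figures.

383 days

For the 1D instantaneous-source solution, setting ∂C/∂t = 0 at fixed x gives v²t² + 2Dt − x² = 0, so t = (√(D² + v²x²) − D)/v².
√(D² + v²x²) = √(0.23² + 0.73² × 280²) = 204.4; v² = 0.5329.
t = (204.4 − 0.23)/0.5329 = 383 days (vs. the pure-advection estimate x/v = 384 d).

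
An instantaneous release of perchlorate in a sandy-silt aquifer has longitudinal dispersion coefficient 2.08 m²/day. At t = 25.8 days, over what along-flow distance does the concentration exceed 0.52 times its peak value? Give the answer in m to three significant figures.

23.7 m

The plume is Gaussian with σ = √(2Dt) = √(2 × 2.08 × 25.8) = 10.36 m.
C/C_peak = exp(−Δx²/(2σ²)) = 0.52 ⇒ Δx = σ·√(−2 ln 0.52) = 10.36 × 1.144 = 11.85 m.
Width = 2Δx = 23.7 m.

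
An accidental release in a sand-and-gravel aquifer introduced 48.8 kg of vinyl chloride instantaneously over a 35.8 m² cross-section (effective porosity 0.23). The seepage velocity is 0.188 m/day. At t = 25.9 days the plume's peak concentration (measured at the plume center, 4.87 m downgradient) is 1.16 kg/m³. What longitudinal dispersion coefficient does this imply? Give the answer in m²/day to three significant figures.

At the plume center C_max = M/(n_e·A·√(4πDt)), so D = M²/(4πt·(n_e·A·C_max)²).
n_e·A·C_max = 0.23 × 35.8 × 1.16 = 9.551 kg/m.
D = 48.8²/(4π × 25.9 × 9.551²) = 0.0802 m²/day.

0.0802 m²/day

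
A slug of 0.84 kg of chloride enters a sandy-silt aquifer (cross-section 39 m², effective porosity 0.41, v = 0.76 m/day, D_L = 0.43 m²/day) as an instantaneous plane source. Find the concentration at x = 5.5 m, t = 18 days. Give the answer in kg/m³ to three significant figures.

0.000614 kg/m³

For an instantaneous plane source, C(x,t) = M/(n_e·A·√(4πDt)) · exp(−(x−vt)²/(4Dt)), with n_e·A the pore (flow) area.
Plume center vt = 0.76 × 18 = 13.68 m, so the well at 5.5 m is 8.18 m upgradient of the peak.
√(4πDt) = 9.862 m, giving peak height M/(n_e·A·√(4πDt)) = 0.84/(0.41 × 39 × 9.862) = 0.005327 kg/m³.
(x−vt)²/(4Dt) = (-8.18)²/(4 × 0.43 × 18) = 2.161; exp(−2.161) = 0.1152.
C = 0.005327 × 0.1152 = 0.000614 kg/m³.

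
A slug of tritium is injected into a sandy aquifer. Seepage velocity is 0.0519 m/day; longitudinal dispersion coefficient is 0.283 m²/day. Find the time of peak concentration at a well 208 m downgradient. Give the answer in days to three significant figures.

For the 1D instantaneous-source solution, setting ∂C/∂t = 0 at fixed x gives v²t² + 2Dt − x² = 0, so t = (√(D² + v²x²) − D)/v².
√(D² + v²x²) = √(0.283² + 0.0519² × 208²) = 10.80; v² = 0.00269361.
t = (10.80 − 0.283)/0.00269361 = 3900 days (vs. the pure-advection estimate x/v = 4010 d).

3900 days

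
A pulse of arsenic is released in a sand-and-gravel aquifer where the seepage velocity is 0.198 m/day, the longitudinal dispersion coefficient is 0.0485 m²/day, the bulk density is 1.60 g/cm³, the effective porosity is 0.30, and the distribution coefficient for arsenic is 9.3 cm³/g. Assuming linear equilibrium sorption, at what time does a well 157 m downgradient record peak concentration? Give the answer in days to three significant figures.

40100 days

Retardation factor R = 1 + ρ_b·K_d/n = 1 + 1.60 × 9.3/0.30 = 50.60.
Sorption retards both mechanisms: v_R = v/R = 0.003913 m/day, D_R = D/R = 0.0009585 m²/day.
Peak time from v_R²t² + 2D_R t − x² = 0: t = (√(D_R² + v_R²x²) − D_R)/v_R².
√(D_R² + v_R²x²) = √(0.0009585² + 0.003913² × 157²) = 0.6143; v_R² = 1.531e-05.
t = (0.6143 − 0.0009585)/1.531e-05 = 40100 days.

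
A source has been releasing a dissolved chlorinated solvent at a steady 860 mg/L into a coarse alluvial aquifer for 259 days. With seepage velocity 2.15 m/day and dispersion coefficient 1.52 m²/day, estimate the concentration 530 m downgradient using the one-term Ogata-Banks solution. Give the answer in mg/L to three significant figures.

For a continuous step input, C/C₀ ≈ ½·erfc((x−vt)/(2√(Dt))).
vt = 2.15 × 259 = 556.85 m and 2√(Dt) = 2√(1.52 × 259) = 39.68 m.
Argument (x−vt)/(2√(Dt)) = (530 − 556.85)/39.68 = -0.6767; ½·erfc(-0.6767) = 0.8307.
C = 860 × 0.8307 = 714 mg/L.

714 mg/L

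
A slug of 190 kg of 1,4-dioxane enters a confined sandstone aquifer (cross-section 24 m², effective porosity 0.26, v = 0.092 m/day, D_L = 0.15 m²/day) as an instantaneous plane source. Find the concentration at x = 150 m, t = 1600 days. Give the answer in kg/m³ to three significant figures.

For an instantaneous plane source, C(x,t) = M/(n_e·A·√(4πDt)) · exp(−(x−vt)²/(4Dt)), with n_e·A the pore (flow) area.
Plume center vt = 0.092 × 1600 = 147.2 m, so the well at 150 m is 2.8 m downgradient of the peak.
√(4πDt) = 54.92 m, giving peak height M/(n_e·A·√(4πDt)) = 190/(0.26 × 24 × 54.92) = 0.5544 kg/m³.
(x−vt)²/(4Dt) = (2.8)²/(4 × 0.15 × 1600) = 0.008167; exp(−0.008167) = 0.9919.
C = 0.5544 × 0.9919 = 0.550 kg/m³.

0.550 kg/m³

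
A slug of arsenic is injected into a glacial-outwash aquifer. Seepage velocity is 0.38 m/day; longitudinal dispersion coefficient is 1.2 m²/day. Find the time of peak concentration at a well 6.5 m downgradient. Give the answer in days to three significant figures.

10.7 days

For the 1D instantaneous-source solution, setting ∂C/∂t = 0 at fixed x gives v²t² + 2Dt − x² = 0, so t = (√(D² + v²x²) − D)/v².
√(D² + v²x²) = √(1.2² + 0.38² × 6.5²) = 2.746; v² = 0.1444.
t = (2.746 − 1.2)/0.1444 = 10.7 days (vs. the pure-advection estimate x/v = 17.1 d).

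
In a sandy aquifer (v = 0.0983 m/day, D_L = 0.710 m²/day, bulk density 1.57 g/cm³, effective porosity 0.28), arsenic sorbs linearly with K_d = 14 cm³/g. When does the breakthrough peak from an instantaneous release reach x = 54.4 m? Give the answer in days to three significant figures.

38500 days

Retardation factor R = 1 + ρ_b·K_d/n = 1 + 1.57 × 14/0.28 = 79.50.
Sorption retards both mechanisms: v_R = v/R = 0.001236 m/day, D_R = D/R = 0.008931 m²/day.
Peak time from v_R²t² + 2D_R t − x² = 0: t = (√(D_R² + v_R²x²) − D_R)/v_R².
√(D_R² + v_R²x²) = √(0.008931² + 0.001236² × 54.4²) = 0.06783; v_R² = 1.528e-06.
t = (0.06783 − 0.008931)/1.528e-06 = 38500 days.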